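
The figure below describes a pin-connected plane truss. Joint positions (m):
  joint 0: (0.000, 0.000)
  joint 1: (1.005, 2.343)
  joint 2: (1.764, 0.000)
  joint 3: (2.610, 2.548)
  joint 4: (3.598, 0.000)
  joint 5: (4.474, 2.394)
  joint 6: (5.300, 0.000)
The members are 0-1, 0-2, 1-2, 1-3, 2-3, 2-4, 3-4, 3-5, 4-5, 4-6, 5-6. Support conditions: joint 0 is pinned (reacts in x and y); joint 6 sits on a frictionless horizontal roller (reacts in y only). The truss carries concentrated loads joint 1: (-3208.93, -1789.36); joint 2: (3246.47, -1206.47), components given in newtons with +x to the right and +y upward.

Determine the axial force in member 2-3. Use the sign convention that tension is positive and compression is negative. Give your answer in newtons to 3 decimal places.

-846.302

N=7 nodes, M=11 members, R=3 reactions → 2N=14, M+R=14
member 0 (0-1): L=2.5494, (cx,cy)=(0.3942,0.9190)
member 1 (0-2): L=1.7640, (cx,cy)=(1.0000,0.0000)
member 2 (1-2): L=2.4629, (cx,cy)=(0.3082,-0.9513)
member 3 (1-3): L=1.6180, (cx,cy)=(0.9919,0.1267)
member 4 (2-3): L=2.6848, (cx,cy)=(0.3151,0.9491)
member 5 (2-4): L=1.8340, (cx,cy)=(1.0000,0.0000)
member 6 (3-4): L=2.7328, (cx,cy)=(0.3615,-0.9324)
member 7 (3-5): L=1.8704, (cx,cy)=(0.9966,-0.0823)
member 8 (4-5): L=2.5492, (cx,cy)=(0.3436,0.9391)
member 9 (4-6): L=1.7020, (cx,cy)=(1.0000,0.0000)
member 10 (5-6): L=2.5325, (cx,cy)=(0.3262,-0.9453)
solve A·x = −loads:
  F[0-1] = -3997.2508 N (compression)
  F[0-2] = +1613.2695 N (tension)
  F[1-2] = +2112.4729 N (tension)
  F[1-3] = +990.1641 N (tension)
  F[2-3] = -846.3016 N (compression)
  F[2-4] = -715.5067 N (compression)
  F[3-4] = +685.4601 N (tension)
  F[3-5] = +469.2872 N (tension)
  F[4-5] = -680.5383 N (compression)
  F[4-6] = -233.8389 N (compression)
  F[5-6] = +716.9430 N (tension)
  Rx@0 = -37.5400 N
  Ry@0 = +3673.5664 N
  Ry@6 = -677.7364 N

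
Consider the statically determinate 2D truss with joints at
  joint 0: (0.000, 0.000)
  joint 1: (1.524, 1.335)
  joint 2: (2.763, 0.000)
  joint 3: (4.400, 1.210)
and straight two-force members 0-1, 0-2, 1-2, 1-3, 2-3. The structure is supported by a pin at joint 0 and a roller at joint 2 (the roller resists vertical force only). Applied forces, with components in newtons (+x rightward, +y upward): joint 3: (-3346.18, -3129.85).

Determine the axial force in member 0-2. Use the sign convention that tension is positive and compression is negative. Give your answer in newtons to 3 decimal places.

N=4 nodes, M=5 members, R=3 reactions → 2N=8, M+R=8
member 0 (0-1): L=2.0260, (cx,cy)=(0.7522,0.6589)
member 1 (0-2): L=2.7630, (cx,cy)=(1.0000,0.0000)
member 2 (1-2): L=1.8214, (cx,cy)=(0.6803,-0.7330)
member 3 (1-3): L=2.8787, (cx,cy)=(0.9991,-0.0434)
member 4 (2-3): L=2.0356, (cx,cy)=(0.8042,0.5944)
solve A·x = −loads:
  F[0-1] = +590.2905 N (tension)
  F[0-2] = -3790.2022 N (compression)
  F[1-2] = -580.3998 N (compression)
  F[1-3] = +839.6378 N (tension)
  F[2-3] = -5204.1820 N (compression)
  Rx@0 = +3346.1800 N
  Ry@0 = -388.9564 N
  Ry@2 = +3518.8064 N

-3790.202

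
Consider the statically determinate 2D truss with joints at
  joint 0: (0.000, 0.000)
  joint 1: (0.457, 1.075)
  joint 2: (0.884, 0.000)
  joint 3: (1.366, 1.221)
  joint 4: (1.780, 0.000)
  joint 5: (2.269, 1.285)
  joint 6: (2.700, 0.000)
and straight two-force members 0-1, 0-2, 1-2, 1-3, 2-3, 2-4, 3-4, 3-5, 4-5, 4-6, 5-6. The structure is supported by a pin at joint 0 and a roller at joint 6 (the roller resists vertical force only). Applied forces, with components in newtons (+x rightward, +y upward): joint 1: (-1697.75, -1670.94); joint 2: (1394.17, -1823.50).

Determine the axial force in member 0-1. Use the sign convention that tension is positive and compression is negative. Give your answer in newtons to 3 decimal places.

N=7 nodes, M=11 members, R=3 reactions → 2N=14, M+R=14
member 0 (0-1): L=1.1681, (cx,cy)=(0.3912,0.9203)
member 1 (0-2): L=0.8840, (cx,cy)=(1.0000,0.0000)
member 2 (1-2): L=1.1567, (cx,cy)=(0.3692,-0.9294)
member 3 (1-3): L=0.9207, (cx,cy)=(0.9873,0.1586)
member 4 (2-3): L=1.3127, (cx,cy)=(0.3672,0.9301)
member 5 (2-4): L=0.8960, (cx,cy)=(1.0000,0.0000)
member 6 (3-4): L=1.2893, (cx,cy)=(0.3211,-0.9470)
member 7 (3-5): L=0.9053, (cx,cy)=(0.9975,0.0707)
member 8 (4-5): L=1.3749, (cx,cy)=(0.3557,0.9346)
member 9 (4-6): L=0.9200, (cx,cy)=(1.0000,0.0000)
member 10 (5-6): L=1.3554, (cx,cy)=(0.3180,-0.9481)
solve A·x = −loads:
  F[0-1] = -3575.5447 N (compression)
  F[0-2] = +1095.2849 N (tension)
  F[1-2] = +1686.7393 N (tension)
  F[1-3] = -327.9308 N (compression)
  F[2-3] = +275.1151 N (tension)
  F[2-4] = +222.7632 N (tension)
  F[3-4] = -226.5226 N (compression)
  F[3-5] = -150.4008 N (compression)
  F[4-5] = +229.5347 N (tension)
  F[4-6] = +68.3876 N (tension)
  F[5-6] = -215.0568 N (compression)
  Rx@0 = +303.5800 N
  Ry@0 = +3290.5465 N
  Ry@6 = +203.8935 N

-3575.545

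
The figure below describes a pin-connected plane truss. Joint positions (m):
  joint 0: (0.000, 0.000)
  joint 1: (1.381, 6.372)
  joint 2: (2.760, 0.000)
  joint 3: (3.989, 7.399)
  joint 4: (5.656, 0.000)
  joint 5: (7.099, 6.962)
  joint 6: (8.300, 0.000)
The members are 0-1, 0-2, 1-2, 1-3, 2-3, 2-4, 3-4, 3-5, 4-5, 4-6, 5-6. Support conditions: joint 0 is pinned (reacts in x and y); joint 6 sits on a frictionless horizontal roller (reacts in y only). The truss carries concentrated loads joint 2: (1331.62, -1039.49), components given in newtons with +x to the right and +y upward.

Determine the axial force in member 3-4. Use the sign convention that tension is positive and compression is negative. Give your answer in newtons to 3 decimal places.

-335.953

N=7 nodes, M=11 members, R=3 reactions → 2N=14, M+R=14
member 0 (0-1): L=6.5199, (cx,cy)=(0.2118,0.9773)
member 1 (0-2): L=2.7600, (cx,cy)=(1.0000,0.0000)
member 2 (1-2): L=6.5195, (cx,cy)=(0.2115,-0.9774)
member 3 (1-3): L=2.8029, (cx,cy)=(0.9305,0.3664)
member 4 (2-3): L=7.5004, (cx,cy)=(0.1639,0.9865)
member 5 (2-4): L=2.8960, (cx,cy)=(1.0000,0.0000)
member 6 (3-4): L=7.5845, (cx,cy)=(0.2198,-0.9755)
member 7 (3-5): L=3.1406, (cx,cy)=(0.9903,-0.1391)
member 8 (4-5): L=7.1100, (cx,cy)=(0.2030,0.9792)
member 9 (4-6): L=2.6440, (cx,cy)=(1.0000,0.0000)
member 10 (5-6): L=7.0648, (cx,cy)=(0.1700,-0.9854)
solve A·x = −loads:
  F[0-1] = -709.9364 N (compression)
  F[0-2] = +1481.9930 N (tension)
  F[1-2] = +598.3148 N (tension)
  F[1-3] = -297.6259 N (compression)
  F[2-3] = +460.9429 N (tension)
  F[2-4] = +201.3985 N (tension)
  F[3-4] = -335.9529 N (compression)
  F[3-5] = -128.8121 N (compression)
  F[4-5] = +334.7036 N (tension)
  F[4-6] = +59.6294 N (tension)
  F[5-6] = -350.7673 N (compression)
  Rx@0 = -1331.6200 N
  Ry@0 = +693.8283 N
  Ry@6 = +345.6617 N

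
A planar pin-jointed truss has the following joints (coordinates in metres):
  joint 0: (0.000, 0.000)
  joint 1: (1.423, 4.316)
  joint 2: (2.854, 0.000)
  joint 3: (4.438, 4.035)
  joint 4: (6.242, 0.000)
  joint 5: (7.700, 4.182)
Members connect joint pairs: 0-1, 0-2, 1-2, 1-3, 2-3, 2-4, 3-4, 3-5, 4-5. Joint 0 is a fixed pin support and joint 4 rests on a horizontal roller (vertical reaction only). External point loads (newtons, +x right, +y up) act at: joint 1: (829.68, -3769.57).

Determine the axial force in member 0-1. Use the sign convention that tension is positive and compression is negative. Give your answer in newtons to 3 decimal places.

N=6 nodes, M=9 members, R=3 reactions → 2N=12, M+R=12
member 0 (0-1): L=4.5445, (cx,cy)=(0.3131,0.9497)
member 1 (0-2): L=2.8540, (cx,cy)=(1.0000,0.0000)
member 2 (1-2): L=4.5470, (cx,cy)=(0.3147,-0.9492)
member 3 (1-3): L=3.0281, (cx,cy)=(0.9957,-0.0928)
member 4 (2-3): L=4.3348, (cx,cy)=(0.3654,0.9308)
member 5 (2-4): L=3.3880, (cx,cy)=(1.0000,0.0000)
member 6 (3-4): L=4.4199, (cx,cy)=(0.4082,-0.9129)
member 7 (3-5): L=3.2653, (cx,cy)=(0.9990,0.0450)
member 8 (4-5): L=4.4289, (cx,cy)=(0.3292,0.9443)
solve A·x = −loads:
  F[0-1] = -2460.2565 N (compression)
  F[0-2] = +1600.0440 N (tension)
  F[1-2] = -1395.7702 N (compression)
  F[1-3] = -1165.8119 N (compression)
  F[2-3] = +1423.2763 N (tension)
  F[2-4] = +640.6922 N (tension)
  F[3-4] = -1569.7364 N (compression)
  F[3-5] = -0.0000 N (compression)
  F[4-5] = +0.0000 N (tension)
  Rx@0 = -829.6800 N
  Ry@0 = +2336.5362 N
  Ry@4 = +1433.0338 N

-2460.257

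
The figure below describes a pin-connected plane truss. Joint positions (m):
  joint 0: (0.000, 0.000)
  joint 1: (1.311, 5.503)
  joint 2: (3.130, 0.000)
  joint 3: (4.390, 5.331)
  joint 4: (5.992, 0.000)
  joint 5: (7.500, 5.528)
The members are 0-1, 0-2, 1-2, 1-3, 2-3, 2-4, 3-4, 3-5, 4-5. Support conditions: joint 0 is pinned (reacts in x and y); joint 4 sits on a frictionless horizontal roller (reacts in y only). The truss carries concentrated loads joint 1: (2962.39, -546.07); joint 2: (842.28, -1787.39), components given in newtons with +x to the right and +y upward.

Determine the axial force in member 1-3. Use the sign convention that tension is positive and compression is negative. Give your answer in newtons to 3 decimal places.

-2002.705

N=6 nodes, M=9 members, R=3 reactions → 2N=12, M+R=12
member 0 (0-1): L=5.6570, (cx,cy)=(0.2317,0.9728)
member 1 (0-2): L=3.1300, (cx,cy)=(1.0000,0.0000)
member 2 (1-2): L=5.7958, (cx,cy)=(0.3138,-0.9495)
member 3 (1-3): L=3.0838, (cx,cy)=(0.9984,-0.0558)
member 4 (2-3): L=5.4779, (cx,cy)=(0.2300,0.9732)
member 5 (2-4): L=2.8620, (cx,cy)=(1.0000,0.0000)
member 6 (3-4): L=5.5665, (cx,cy)=(0.2878,-0.9577)
member 7 (3-5): L=3.1162, (cx,cy)=(0.9980,0.0632)
member 8 (4-5): L=5.7300, (cx,cy)=(0.2632,0.9647)
solve A·x = −loads:
  F[0-1] = +1480.6239 N (tension)
  F[0-2] = +3461.5384 N (tension)
  F[1-2] = -1974.4444 N (compression)
  F[1-3] = -2002.7049 N (compression)
  F[2-3] = +3762.9707 N (tension)
  F[2-4] = +1134.0439 N (tension)
  F[3-4] = -3940.4866 N (compression)
  F[3-5] = -0.0000 N (tension)
  F[4-5] = +0.0000 N (tension)
  Rx@0 = -3804.6700 N
  Ry@0 = -1440.3151 N
  Ry@4 = +3773.7751 N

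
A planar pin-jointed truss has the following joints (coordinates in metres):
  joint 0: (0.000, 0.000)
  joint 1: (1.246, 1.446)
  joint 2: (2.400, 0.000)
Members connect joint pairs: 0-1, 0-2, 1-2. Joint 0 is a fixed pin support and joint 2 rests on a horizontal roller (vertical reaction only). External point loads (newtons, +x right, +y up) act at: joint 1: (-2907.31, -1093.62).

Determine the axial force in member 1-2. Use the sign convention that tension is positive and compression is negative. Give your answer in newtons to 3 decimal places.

N=3 nodes, M=3 members, R=3 reactions → 2N=6, M+R=6
member 0 (0-1): L=1.9088, (cx,cy)=(0.6528,0.7576)
member 1 (0-2): L=2.4000, (cx,cy)=(1.0000,0.0000)
member 2 (1-2): L=1.8500, (cx,cy)=(0.6238,-0.7816)
solve A·x = −loads:
  F[0-1] = -3006.3950 N (compression)
  F[0-2] = -944.8141 N (compression)
  F[1-2] = +1514.6793 N (tension)
  Rx@0 = +2907.3100 N
  Ry@0 = +2277.5032 N
  Ry@2 = -1183.8832 N

1514.679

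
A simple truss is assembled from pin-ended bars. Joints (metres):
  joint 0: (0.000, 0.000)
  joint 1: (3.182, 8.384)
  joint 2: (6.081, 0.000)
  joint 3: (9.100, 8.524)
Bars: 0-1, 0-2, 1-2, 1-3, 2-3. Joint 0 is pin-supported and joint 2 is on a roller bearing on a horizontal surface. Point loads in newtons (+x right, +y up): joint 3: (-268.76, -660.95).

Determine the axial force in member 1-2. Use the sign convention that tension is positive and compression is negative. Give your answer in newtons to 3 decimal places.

50.542

N=4 nodes, M=5 members, R=3 reactions → 2N=8, M+R=8
member 0 (0-1): L=8.9675, (cx,cy)=(0.3548,0.9349)
member 1 (0-2): L=6.0810, (cx,cy)=(1.0000,0.0000)
member 2 (1-2): L=8.8711, (cx,cy)=(0.3268,-0.9451)
member 3 (1-3): L=5.9197, (cx,cy)=(0.9997,0.0237)
member 4 (2-3): L=9.0428, (cx,cy)=(0.3339,0.9426)
solve A·x = −loads:
  F[0-1] = -51.9765 N (compression)
  F[0-2] = -250.3169 N (compression)
  F[1-2] = +50.5423 N (tension)
  F[1-3] = -34.9698 N (compression)
  F[2-3] = -700.3033 N (compression)
  Rx@0 = +268.7600 N
  Ry@0 = +48.5943 N
  Ry@2 = +612.3557 N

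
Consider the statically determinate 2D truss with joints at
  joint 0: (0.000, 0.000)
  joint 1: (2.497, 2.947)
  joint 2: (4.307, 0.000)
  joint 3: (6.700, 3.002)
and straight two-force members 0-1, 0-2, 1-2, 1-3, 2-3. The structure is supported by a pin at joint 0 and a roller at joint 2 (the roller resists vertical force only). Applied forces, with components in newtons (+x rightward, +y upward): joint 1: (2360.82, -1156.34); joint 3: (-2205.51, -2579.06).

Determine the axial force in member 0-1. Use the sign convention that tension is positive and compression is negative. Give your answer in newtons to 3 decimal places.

1343.595

N=4 nodes, M=5 members, R=3 reactions → 2N=8, M+R=8
member 0 (0-1): L=3.8626, (cx,cy)=(0.6465,0.7630)
member 1 (0-2): L=4.3070, (cx,cy)=(1.0000,0.0000)
member 2 (1-2): L=3.4585, (cx,cy)=(0.5234,-0.8521)
member 3 (1-3): L=4.2034, (cx,cy)=(0.9999,0.0131)
member 4 (2-3): L=3.8391, (cx,cy)=(0.6233,0.7820)
solve A·x = −loads:
  F[0-1] = +1343.5949 N (tension)
  F[0-2] = -713.2606 N (compression)
  F[1-2] = -2562.3548 N (compression)
  F[1-3] = -151.2408 N (compression)
  F[2-3] = -3295.6671 N (compression)
  Rx@0 = -155.3100 N
  Ry@0 = -1025.1012 N
  Ry@2 = +4760.5012 N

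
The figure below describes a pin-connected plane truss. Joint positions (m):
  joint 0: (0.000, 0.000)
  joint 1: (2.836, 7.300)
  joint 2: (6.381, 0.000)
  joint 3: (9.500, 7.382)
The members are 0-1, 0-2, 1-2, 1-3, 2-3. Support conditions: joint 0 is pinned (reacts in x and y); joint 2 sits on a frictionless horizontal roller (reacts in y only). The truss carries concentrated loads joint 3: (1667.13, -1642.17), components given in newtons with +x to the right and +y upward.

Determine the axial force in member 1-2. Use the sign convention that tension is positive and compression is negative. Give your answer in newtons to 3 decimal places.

-3003.900

N=4 nodes, M=5 members, R=3 reactions → 2N=8, M+R=8
member 0 (0-1): L=7.8315, (cx,cy)=(0.3621,0.9321)
member 1 (0-2): L=6.3810, (cx,cy)=(1.0000,0.0000)
member 2 (1-2): L=8.1152, (cx,cy)=(0.4368,-0.8995)
member 3 (1-3): L=6.6645, (cx,cy)=(0.9999,0.0123)
member 4 (2-3): L=8.0139, (cx,cy)=(0.3892,0.9212)
solve A·x = −loads:
  F[0-1] = +2930.2163 N (tension)
  F[0-2] = +606.0230 N (tension)
  F[1-2] = -3003.9004 N (compression)
  F[1-3] = +2373.4887 N (tension)
  F[2-3] = -1814.4359 N (compression)
  Rx@0 = -1667.1300 N
  Ry@0 = -2731.3402 N
  Ry@2 = +4373.5102 N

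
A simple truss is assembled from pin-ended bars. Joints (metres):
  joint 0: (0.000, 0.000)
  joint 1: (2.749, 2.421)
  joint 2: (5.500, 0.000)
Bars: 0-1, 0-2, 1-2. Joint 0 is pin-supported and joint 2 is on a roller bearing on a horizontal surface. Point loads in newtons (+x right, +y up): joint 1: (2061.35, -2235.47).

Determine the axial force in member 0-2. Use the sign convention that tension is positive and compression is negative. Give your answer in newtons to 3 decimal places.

N=3 nodes, M=3 members, R=3 reactions → 2N=6, M+R=6
member 0 (0-1): L=3.6631, (cx,cy)=(0.7505,0.6609)
member 1 (0-2): L=5.5000, (cx,cy)=(1.0000,0.0000)
member 2 (1-2): L=3.6646, (cx,cy)=(0.7507,-0.6606)
solve A·x = −loads:
  F[0-1] = -318.9094 N (compression)
  F[0-2] = +2300.6784 N (tension)
  F[1-2] = -3064.7219 N (compression)
  Rx@0 = -2061.3500 N
  Ry@0 = +210.7727 N
  Ry@2 = +2024.6973 N

2300.678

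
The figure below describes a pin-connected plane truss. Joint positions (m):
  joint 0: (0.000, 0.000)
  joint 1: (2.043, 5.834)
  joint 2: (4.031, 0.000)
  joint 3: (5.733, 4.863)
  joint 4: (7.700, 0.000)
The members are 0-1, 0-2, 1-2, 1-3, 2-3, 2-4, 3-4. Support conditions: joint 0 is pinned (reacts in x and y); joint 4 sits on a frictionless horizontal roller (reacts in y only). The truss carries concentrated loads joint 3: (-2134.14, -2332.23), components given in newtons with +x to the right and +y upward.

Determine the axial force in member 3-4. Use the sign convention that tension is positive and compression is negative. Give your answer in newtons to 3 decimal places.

-419.204

N=5 nodes, M=7 members, R=3 reactions → 2N=10, M+R=10
member 0 (0-1): L=6.1814, (cx,cy)=(0.3305,0.9438)
member 1 (0-2): L=4.0310, (cx,cy)=(1.0000,0.0000)
member 2 (1-2): L=6.1634, (cx,cy)=(0.3225,-0.9466)
member 3 (1-3): L=3.8156, (cx,cy)=(0.9671,-0.2545)
member 4 (2-3): L=5.1522, (cx,cy)=(0.3303,0.9439)
member 5 (2-4): L=3.6690, (cx,cy)=(1.0000,0.0000)
member 6 (3-4): L=5.2457, (cx,cy)=(0.3750,-0.9270)
solve A·x = −loads:
  F[0-1] = -2059.3420 N (compression)
  F[0-2] = -1453.5090 N (compression)
  F[1-2] = +2463.4730 N (tension)
  F[1-3] = -1525.4409 N (compression)
  F[2-3] = -2470.4980 N (compression)
  F[2-4] = +157.1889 N (tension)
  F[3-4] = -419.2036 N (compression)
  Rx@0 = +2134.1400 N
  Ry@0 = +1943.6129 N
  Ry@4 = +388.6171 N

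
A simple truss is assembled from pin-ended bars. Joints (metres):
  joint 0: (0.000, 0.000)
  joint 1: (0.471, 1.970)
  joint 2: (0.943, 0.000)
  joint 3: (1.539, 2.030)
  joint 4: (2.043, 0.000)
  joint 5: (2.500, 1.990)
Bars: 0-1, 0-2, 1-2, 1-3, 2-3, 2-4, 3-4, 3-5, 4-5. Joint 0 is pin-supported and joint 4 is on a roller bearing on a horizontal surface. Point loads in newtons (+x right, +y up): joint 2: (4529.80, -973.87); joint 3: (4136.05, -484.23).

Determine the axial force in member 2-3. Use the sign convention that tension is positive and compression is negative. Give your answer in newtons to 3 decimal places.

4531.336

N=6 nodes, M=9 members, R=3 reactions → 2N=12, M+R=12
member 0 (0-1): L=2.0255, (cx,cy)=(0.2325,0.9726)
member 1 (0-2): L=0.9430, (cx,cy)=(1.0000,0.0000)
member 2 (1-2): L=2.0258, (cx,cy)=(0.2330,-0.9725)
member 3 (1-3): L=1.0697, (cx,cy)=(0.9984,0.0561)
member 4 (2-3): L=2.1157, (cx,cy)=(0.2817,0.9595)
member 5 (2-4): L=1.1000, (cx,cy)=(1.0000,0.0000)
member 6 (3-4): L=2.0916, (cx,cy)=(0.2410,-0.9705)
member 7 (3-5): L=0.9618, (cx,cy)=(0.9991,-0.0416)
member 8 (4-5): L=2.0418, (cx,cy)=(0.2238,0.9746)
solve A·x = −loads:
  F[0-1] = +3563.6024 N (tension)
  F[0-2] = +7837.1963 N (tension)
  F[1-2] = -3469.4409 N (compression)
  F[1-3] = +1639.6132 N (tension)
  F[2-3] = +4531.3361 N (tension)
  F[2-4] = +1222.5151 N (tension)
  F[3-4] = -5073.5103 N (compression)
  F[3-5] = -0.0000 N (compression)
  F[4-5] = +0.0000 N (tension)
  Rx@0 = -8665.8500 N
  Ry@0 = -3465.9190 N
  Ry@4 = +4924.0190 N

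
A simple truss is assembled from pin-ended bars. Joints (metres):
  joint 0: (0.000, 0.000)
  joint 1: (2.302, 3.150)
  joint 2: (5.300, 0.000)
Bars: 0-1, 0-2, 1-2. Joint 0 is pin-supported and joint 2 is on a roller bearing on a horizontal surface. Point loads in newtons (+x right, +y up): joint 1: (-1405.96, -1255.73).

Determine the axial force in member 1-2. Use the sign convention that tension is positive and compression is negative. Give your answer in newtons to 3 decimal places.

400.631

N=3 nodes, M=3 members, R=3 reactions → 2N=6, M+R=6
member 0 (0-1): L=3.9015, (cx,cy)=(0.5900,0.8074)
member 1 (0-2): L=5.3000, (cx,cy)=(1.0000,0.0000)
member 2 (1-2): L=4.3486, (cx,cy)=(0.6894,-0.7244)
solve A·x = −loads:
  F[0-1] = -1914.7503 N (compression)
  F[0-2] = -276.2009 N (compression)
  F[1-2] = +400.6315 N (tension)
  Rx@0 = +1405.9600 N
  Ry@0 = +1545.9344 N
  Ry@2 = -290.2044 N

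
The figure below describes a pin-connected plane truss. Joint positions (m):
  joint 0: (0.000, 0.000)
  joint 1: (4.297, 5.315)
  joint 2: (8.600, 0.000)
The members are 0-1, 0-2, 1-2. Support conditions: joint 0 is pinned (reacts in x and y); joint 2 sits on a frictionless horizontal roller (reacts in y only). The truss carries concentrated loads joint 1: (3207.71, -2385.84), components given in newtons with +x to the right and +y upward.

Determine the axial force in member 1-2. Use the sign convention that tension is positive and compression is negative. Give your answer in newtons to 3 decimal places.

-4084.476

N=3 nodes, M=3 members, R=3 reactions → 2N=6, M+R=6
member 0 (0-1): L=6.8347, (cx,cy)=(0.6287,0.7776)
member 1 (0-2): L=8.6000, (cx,cy)=(1.0000,0.0000)
member 2 (1-2): L=6.8385, (cx,cy)=(0.6292,-0.7772)
solve A·x = −loads:
  F[0-1] = +1014.1971 N (tension)
  F[0-2] = +2570.0828 N (tension)
  F[1-2] = -4084.4765 N (compression)
  Rx@0 = -3207.7100 N
  Ry@0 = -788.6871 N
  Ry@2 = +3174.5271 N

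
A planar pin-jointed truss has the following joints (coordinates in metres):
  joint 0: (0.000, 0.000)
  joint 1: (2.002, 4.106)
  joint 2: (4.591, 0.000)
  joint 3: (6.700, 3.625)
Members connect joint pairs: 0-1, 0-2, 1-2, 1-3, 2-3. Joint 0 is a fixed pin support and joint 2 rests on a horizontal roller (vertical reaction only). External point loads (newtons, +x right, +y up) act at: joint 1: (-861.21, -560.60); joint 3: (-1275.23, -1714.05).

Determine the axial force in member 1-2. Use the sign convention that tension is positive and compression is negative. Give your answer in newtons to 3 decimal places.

N=4 nodes, M=5 members, R=3 reactions → 2N=8, M+R=8
member 0 (0-1): L=4.5681, (cx,cy)=(0.4383,0.8988)
member 1 (0-2): L=4.5910, (cx,cy)=(1.0000,0.0000)
member 2 (1-2): L=4.8541, (cx,cy)=(0.5334,-0.8459)
member 3 (1-3): L=4.7226, (cx,cy)=(0.9948,-0.1019)
member 4 (2-3): L=4.1939, (cx,cy)=(0.5029,0.8644)
solve A·x = −loads:
  F[0-1] = -1452.8377 N (compression)
  F[0-2] = -1499.7197 N (compression)
  F[1-2] = +912.8239 N (tension)
  F[1-3] = -263.7502 N (compression)
  F[2-3] = -2014.1120 N (compression)
  Rx@0 = +2136.4400 N
  Ry@0 = +1305.8808 N
  Ry@2 = +968.7692 N

912.824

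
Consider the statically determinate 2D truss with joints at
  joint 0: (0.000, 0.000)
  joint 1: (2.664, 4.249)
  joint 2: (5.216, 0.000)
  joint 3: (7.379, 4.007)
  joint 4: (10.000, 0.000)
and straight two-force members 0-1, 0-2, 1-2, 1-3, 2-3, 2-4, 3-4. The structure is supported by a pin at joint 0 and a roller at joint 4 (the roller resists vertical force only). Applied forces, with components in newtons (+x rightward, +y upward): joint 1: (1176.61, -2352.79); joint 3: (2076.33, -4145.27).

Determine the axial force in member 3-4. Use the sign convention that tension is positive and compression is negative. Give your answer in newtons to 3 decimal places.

N=5 nodes, M=7 members, R=3 reactions → 2N=10, M+R=10
member 0 (0-1): L=5.0151, (cx,cy)=(0.5312,0.8472)
member 1 (0-2): L=5.2160, (cx,cy)=(1.0000,0.0000)
member 2 (1-2): L=4.9565, (cx,cy)=(0.5149,-0.8573)
member 3 (1-3): L=4.7212, (cx,cy)=(0.9987,-0.0513)
member 4 (2-3): L=4.5535, (cx,cy)=(0.4750,0.8800)
member 5 (2-4): L=4.7840, (cx,cy)=(1.0000,0.0000)
member 6 (3-4): L=4.7881, (cx,cy)=(0.5474,-0.8369)
solve A·x = −loads:
  F[0-1] = -1747.4894 N (compression)
  F[0-2] = +4181.2051 N (tension)
  F[1-2] = -919.7991 N (compression)
  F[1-3] = -1633.4349 N (compression)
  F[2-3] = +896.0555 N (tension)
  F[2-4] = +3281.9767 N (tension)
  F[3-4] = -5995.5590 N (compression)
  Rx@0 = -3252.9400 N
  Ry@0 = +1480.5550 N
  Ry@4 = +5017.5050 N

-5995.559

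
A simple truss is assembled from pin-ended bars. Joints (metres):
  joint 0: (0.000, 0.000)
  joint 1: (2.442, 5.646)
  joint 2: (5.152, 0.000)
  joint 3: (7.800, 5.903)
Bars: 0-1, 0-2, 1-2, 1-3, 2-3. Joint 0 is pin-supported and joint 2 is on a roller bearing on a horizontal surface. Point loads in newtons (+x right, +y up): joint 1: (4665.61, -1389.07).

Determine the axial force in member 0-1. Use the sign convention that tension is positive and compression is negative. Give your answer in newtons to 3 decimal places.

N=4 nodes, M=5 members, R=3 reactions → 2N=8, M+R=8
member 0 (0-1): L=6.1515, (cx,cy)=(0.3970,0.9178)
member 1 (0-2): L=5.1520, (cx,cy)=(1.0000,0.0000)
member 2 (1-2): L=6.2627, (cx,cy)=(0.4327,-0.9015)
member 3 (1-3): L=5.3642, (cx,cy)=(0.9989,0.0479)
member 4 (2-3): L=6.4697, (cx,cy)=(0.4093,0.9124)
solve A·x = −loads:
  F[0-1] = +4774.6502 N (tension)
  F[0-2] = +2770.1800 N (tension)
  F[1-2] = -6401.7739 N (compression)
  F[1-3] = +0.0000 N (tension)
  F[2-3] = +0.0000 N (tension)
  Rx@0 = -4665.6100 N
  Ry@0 = -4382.3087 N
  Ry@2 = +5771.3787 N

4774.650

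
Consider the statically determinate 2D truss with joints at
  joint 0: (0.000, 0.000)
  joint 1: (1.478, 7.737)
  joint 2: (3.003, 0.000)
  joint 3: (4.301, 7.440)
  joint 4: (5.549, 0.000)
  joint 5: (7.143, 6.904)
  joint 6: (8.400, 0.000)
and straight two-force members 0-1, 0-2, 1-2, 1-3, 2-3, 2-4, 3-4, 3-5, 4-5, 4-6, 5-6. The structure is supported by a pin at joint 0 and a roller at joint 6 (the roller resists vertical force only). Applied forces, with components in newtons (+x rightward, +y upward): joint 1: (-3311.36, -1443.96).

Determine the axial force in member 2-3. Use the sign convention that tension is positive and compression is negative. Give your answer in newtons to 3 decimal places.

-2625.464

N=7 nodes, M=11 members, R=3 reactions → 2N=14, M+R=14
member 0 (0-1): L=7.8769, (cx,cy)=(0.1876,0.9822)
member 1 (0-2): L=3.0030, (cx,cy)=(1.0000,0.0000)
member 2 (1-2): L=7.8859, (cx,cy)=(0.1934,-0.9811)
member 3 (1-3): L=2.8386, (cx,cy)=(0.9945,-0.1046)
member 4 (2-3): L=7.5524, (cx,cy)=(0.1719,0.9851)
member 5 (2-4): L=2.5460, (cx,cy)=(1.0000,0.0000)
member 6 (3-4): L=7.5439, (cx,cy)=(0.1654,-0.9862)
member 7 (3-5): L=2.8921, (cx,cy)=(0.9827,-0.1853)
member 8 (4-5): L=7.0856, (cx,cy)=(0.2250,0.9744)
member 9 (4-6): L=2.8510, (cx,cy)=(1.0000,0.0000)
member 10 (5-6): L=7.0175, (cx,cy)=(0.1791,-0.9838)
solve A·x = −loads:
  F[0-1] = -4316.5598 N (compression)
  F[0-2] = -2501.4132 N (compression)
  F[1-2] = +2636.1604 N (tension)
  F[1-3] = +2002.6135 N (tension)
  F[2-3] = -2625.4641 N (compression)
  F[2-4] = -1540.3926 N (compression)
  F[3-4] = +2623.4112 N (tension)
  F[3-5] = +1125.9051 N (tension)
  F[4-5] = -2655.3273 N (compression)
  F[4-6] = -509.0506 N (compression)
  F[5-6] = +2841.8941 N (tension)
  Rx@0 = +3311.3600 N
  Ry@0 = +4239.8909 N
  Ry@6 = -2795.9309 N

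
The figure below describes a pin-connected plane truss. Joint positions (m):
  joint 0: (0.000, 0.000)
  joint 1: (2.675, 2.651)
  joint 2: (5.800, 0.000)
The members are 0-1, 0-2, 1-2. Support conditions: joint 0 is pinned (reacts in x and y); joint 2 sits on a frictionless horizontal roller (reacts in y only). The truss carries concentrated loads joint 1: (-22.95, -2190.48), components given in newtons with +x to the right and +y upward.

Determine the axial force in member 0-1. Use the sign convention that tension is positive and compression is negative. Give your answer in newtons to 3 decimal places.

N=3 nodes, M=3 members, R=3 reactions → 2N=6, M+R=6
member 0 (0-1): L=3.7661, (cx,cy)=(0.7103,0.7039)
member 1 (0-2): L=5.8000, (cx,cy)=(1.0000,0.0000)
member 2 (1-2): L=4.0980, (cx,cy)=(0.7626,-0.6469)
solve A·x = −loads:
  F[0-1] = -1691.5511 N (compression)
  F[0-2] = +1178.5349 N (tension)
  F[1-2] = -1545.4754 N (compression)
  Rx@0 = +22.9500 N
  Ry@0 = +1190.7052 N
  Ry@2 = +999.7747 N

-1691.551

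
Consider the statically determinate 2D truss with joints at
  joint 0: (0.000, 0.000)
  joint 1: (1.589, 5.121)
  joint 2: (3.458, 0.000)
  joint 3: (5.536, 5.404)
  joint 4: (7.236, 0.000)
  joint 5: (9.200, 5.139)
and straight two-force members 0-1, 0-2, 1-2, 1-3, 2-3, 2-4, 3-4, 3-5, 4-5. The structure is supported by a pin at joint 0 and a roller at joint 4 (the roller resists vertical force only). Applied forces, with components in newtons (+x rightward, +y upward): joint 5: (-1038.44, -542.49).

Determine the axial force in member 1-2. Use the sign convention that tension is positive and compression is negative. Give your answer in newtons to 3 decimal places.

N=6 nodes, M=9 members, R=3 reactions → 2N=12, M+R=12
member 0 (0-1): L=5.3619, (cx,cy)=(0.2964,0.9551)
member 1 (0-2): L=3.4580, (cx,cy)=(1.0000,0.0000)
member 2 (1-2): L=5.4514, (cx,cy)=(0.3428,-0.9394)
member 3 (1-3): L=3.9571, (cx,cy)=(0.9974,0.0715)
member 4 (2-3): L=5.7898, (cx,cy)=(0.3589,0.9334)
member 5 (2-4): L=3.7780, (cx,cy)=(1.0000,0.0000)
member 6 (3-4): L=5.6651, (cx,cy)=(0.3001,-0.9539)
member 7 (3-5): L=3.6736, (cx,cy)=(0.9974,-0.0721)
member 8 (4-5): L=5.5015, (cx,cy)=(0.3570,0.9341)
solve A·x = −loads:
  F[0-1] = -618.0182 N (compression)
  F[0-2] = -855.2889 N (compression)
  F[1-2] = +598.6931 N (tension)
  F[1-3] = -389.4086 N (compression)
  F[2-3] = -602.5537 N (compression)
  F[2-4] = -433.7661 N (compression)
  F[3-4] = +680.0933 N (tension)
  F[3-5] = -810.8713 N (compression)
  F[4-5] = -643.3778 N (compression)
  Rx@0 = +1038.4400 N
  Ry@0 = +590.2561 N
  Ry@4 = -47.7661 N

598.693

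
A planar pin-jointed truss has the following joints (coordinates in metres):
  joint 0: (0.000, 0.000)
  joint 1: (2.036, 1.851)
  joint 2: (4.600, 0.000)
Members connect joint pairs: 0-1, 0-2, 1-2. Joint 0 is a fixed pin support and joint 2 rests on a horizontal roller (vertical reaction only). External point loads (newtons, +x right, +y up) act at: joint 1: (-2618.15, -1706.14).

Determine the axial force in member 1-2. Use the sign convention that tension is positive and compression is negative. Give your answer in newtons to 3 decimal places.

N=3 nodes, M=3 members, R=3 reactions → 2N=6, M+R=6
member 0 (0-1): L=2.7516, (cx,cy)=(0.7399,0.6727)
member 1 (0-2): L=4.6000, (cx,cy)=(1.0000,0.0000)
member 2 (1-2): L=3.1623, (cx,cy)=(0.8108,-0.5853)
solve A·x = −loads:
  F[0-1] = -2979.8358 N (compression)
  F[0-2] = -413.2991 N (compression)
  F[1-2] = +509.7448 N (tension)
  Rx@0 = +2618.1500 N
  Ry@0 = +2004.5084 N
  Ry@2 = -298.3684 N

509.745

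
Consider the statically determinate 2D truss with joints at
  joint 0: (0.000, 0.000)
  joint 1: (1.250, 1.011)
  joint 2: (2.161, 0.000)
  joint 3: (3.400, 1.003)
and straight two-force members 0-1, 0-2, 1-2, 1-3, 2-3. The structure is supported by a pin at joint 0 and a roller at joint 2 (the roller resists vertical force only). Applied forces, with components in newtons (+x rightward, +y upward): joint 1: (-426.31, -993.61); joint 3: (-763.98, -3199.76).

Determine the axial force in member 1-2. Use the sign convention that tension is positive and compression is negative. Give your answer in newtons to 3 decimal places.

N=4 nodes, M=5 members, R=3 reactions → 2N=8, M+R=8
member 0 (0-1): L=1.6077, (cx,cy)=(0.7775,0.6289)
member 1 (0-2): L=2.1610, (cx,cy)=(1.0000,0.0000)
member 2 (1-2): L=1.3609, (cx,cy)=(0.6694,-0.7429)
member 3 (1-3): L=2.1500, (cx,cy)=(1.0000,-0.0037)
member 4 (2-3): L=1.5941, (cx,cy)=(0.7772,0.6292)
solve A·x = −loads:
  F[0-1] = +1370.2015 N (tension)
  F[0-2] = -2255.6491 N (compression)
  F[1-2] = -2513.2627 N (compression)
  F[1-3] = +3174.0972 N (tension)
  F[2-3] = -5066.6854 N (compression)
  Rx@0 = +1190.2900 N
  Ry@0 = -861.6625 N
  Ry@2 = +5055.0325 N

-2513.263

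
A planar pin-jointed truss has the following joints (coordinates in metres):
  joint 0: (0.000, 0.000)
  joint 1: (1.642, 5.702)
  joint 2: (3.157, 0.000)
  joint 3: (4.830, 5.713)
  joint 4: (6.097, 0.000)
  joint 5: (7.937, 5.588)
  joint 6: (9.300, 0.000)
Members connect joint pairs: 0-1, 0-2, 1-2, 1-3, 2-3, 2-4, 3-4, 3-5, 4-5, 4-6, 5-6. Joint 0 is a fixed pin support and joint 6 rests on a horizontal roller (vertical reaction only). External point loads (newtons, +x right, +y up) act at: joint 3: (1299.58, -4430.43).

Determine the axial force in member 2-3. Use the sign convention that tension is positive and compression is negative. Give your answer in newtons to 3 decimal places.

N=7 nodes, M=11 members, R=3 reactions → 2N=14, M+R=14
member 0 (0-1): L=5.9337, (cx,cy)=(0.2767,0.9609)
member 1 (0-2): L=3.1570, (cx,cy)=(1.0000,0.0000)
member 2 (1-2): L=5.8998, (cx,cy)=(0.2568,-0.9665)
member 3 (1-3): L=3.1880, (cx,cy)=(1.0000,0.0035)
member 4 (2-3): L=5.9529, (cx,cy)=(0.2810,0.9597)
member 5 (2-4): L=2.9400, (cx,cy)=(1.0000,0.0000)
member 6 (3-4): L=5.8518, (cx,cy)=(0.2165,-0.9763)
member 7 (3-5): L=3.1095, (cx,cy)=(0.9992,-0.0402)
member 8 (4-5): L=5.8831, (cx,cy)=(0.3128,0.9498)
member 9 (4-6): L=3.2030, (cx,cy)=(1.0000,0.0000)
member 10 (5-6): L=5.7518, (cx,cy)=(0.2370,-0.9715)
solve A·x = −loads:
  F[0-1] = -1385.2251 N (compression)
  F[0-2] = +1682.9047 N (tension)
  F[1-2] = +1374.6866 N (tension)
  F[1-3] = -736.3307 N (compression)
  F[2-3] = -1384.3863 N (compression)
  F[2-4] = +2424.9720 N (tension)
  F[3-4] = -3102.3511 N (compression)
  F[3-5] = -1754.6870 N (compression)
  F[4-5] = +3188.7313 N (tension)
  F[4-6] = +755.9671 N (tension)
  F[5-6] = -3190.1627 N (compression)
  Rx@0 = -1299.5800 N
  Ry@0 = +1331.1314 N
  Ry@6 = +3099.2986 N

-1384.386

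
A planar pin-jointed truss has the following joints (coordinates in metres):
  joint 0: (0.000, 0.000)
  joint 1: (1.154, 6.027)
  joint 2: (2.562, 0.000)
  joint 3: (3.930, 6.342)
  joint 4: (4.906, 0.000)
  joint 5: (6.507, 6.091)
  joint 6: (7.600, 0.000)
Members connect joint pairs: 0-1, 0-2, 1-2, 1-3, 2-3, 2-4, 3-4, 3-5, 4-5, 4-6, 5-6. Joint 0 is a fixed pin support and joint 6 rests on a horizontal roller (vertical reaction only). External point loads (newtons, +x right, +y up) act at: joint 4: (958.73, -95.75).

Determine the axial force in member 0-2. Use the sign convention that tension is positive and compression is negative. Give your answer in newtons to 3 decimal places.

965.229

N=7 nodes, M=11 members, R=3 reactions → 2N=14, M+R=14
member 0 (0-1): L=6.1365, (cx,cy)=(0.1881,0.9822)
member 1 (0-2): L=2.5620, (cx,cy)=(1.0000,0.0000)
member 2 (1-2): L=6.1893, (cx,cy)=(0.2275,-0.9738)
member 3 (1-3): L=2.7938, (cx,cy)=(0.9936,0.1127)
member 4 (2-3): L=6.4879, (cx,cy)=(0.2109,0.9775)
member 5 (2-4): L=2.3440, (cx,cy)=(1.0000,0.0000)
member 6 (3-4): L=6.4167, (cx,cy)=(0.1521,-0.9884)
member 7 (3-5): L=2.5892, (cx,cy)=(0.9953,-0.0969)
member 8 (4-5): L=6.2979, (cx,cy)=(0.2542,0.9671)
member 9 (4-6): L=2.6940, (cx,cy)=(1.0000,0.0000)
member 10 (5-6): L=6.1883, (cx,cy)=(0.1766,-0.9843)
solve A·x = −loads:
  F[0-1] = -34.5574 N (compression)
  F[0-2] = +965.2287 N (tension)
  F[1-2] = +33.2169 N (tension)
  F[1-3] = -14.1454 N (compression)
  F[2-3] = -33.0899 N (compression)
  F[2-4] = +979.7624 N (tension)
  F[3-4] = +36.9672 N (tension)
  F[3-5] = -26.7814 N (compression)
  F[4-5] = +61.2242 N (tension)
  F[4-6] = +11.0913 N (tension)
  F[5-6] = -62.7964 N (compression)
  Rx@0 = -958.7300 N
  Ry@0 = +33.9409 N
  Ry@6 = +61.8091 N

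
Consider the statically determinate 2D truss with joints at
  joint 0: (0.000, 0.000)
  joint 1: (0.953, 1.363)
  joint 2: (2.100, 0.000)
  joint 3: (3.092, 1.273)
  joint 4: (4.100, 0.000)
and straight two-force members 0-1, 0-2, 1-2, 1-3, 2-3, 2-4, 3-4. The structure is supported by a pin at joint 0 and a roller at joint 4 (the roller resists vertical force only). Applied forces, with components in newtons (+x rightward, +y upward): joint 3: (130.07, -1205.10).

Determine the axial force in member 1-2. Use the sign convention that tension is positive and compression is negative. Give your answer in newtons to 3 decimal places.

N=5 nodes, M=7 members, R=3 reactions → 2N=10, M+R=10
member 0 (0-1): L=1.6631, (cx,cy)=(0.5730,0.8195)
member 1 (0-2): L=2.1000, (cx,cy)=(1.0000,0.0000)
member 2 (1-2): L=1.7814, (cx,cy)=(0.6439,-0.7651)
member 3 (1-3): L=2.1409, (cx,cy)=(0.9991,-0.0420)
member 4 (2-3): L=1.6139, (cx,cy)=(0.6147,0.7888)
member 5 (2-4): L=2.0000, (cx,cy)=(1.0000,0.0000)
member 6 (3-4): L=1.6238, (cx,cy)=(0.6208,-0.7840)
solve A·x = −loads:
  F[0-1] = -312.2389 N (compression)
  F[0-2] = +308.9886 N (tension)
  F[1-2] = +356.9210 N (tension)
  F[1-3] = -409.0933 N (compression)
  F[2-3] = -346.2171 N (compression)
  F[2-4] = +751.6108 N (tension)
  F[3-4] = -1210.7488 N (compression)
  Rx@0 = -130.0700 N
  Ry@0 = +255.8931 N
  Ry@4 = +949.2069 N

356.921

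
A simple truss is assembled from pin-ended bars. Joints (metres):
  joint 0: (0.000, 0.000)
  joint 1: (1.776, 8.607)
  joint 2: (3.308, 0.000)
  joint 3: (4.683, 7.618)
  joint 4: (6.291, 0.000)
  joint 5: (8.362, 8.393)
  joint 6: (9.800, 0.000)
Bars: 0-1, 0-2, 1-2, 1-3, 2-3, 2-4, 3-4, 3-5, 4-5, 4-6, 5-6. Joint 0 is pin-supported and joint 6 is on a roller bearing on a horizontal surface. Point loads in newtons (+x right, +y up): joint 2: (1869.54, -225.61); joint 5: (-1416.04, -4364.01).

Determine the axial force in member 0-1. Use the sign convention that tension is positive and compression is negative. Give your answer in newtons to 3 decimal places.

-2044.731

N=7 nodes, M=11 members, R=3 reactions → 2N=14, M+R=14
member 0 (0-1): L=8.7883, (cx,cy)=(0.2021,0.9794)
member 1 (0-2): L=3.3080, (cx,cy)=(1.0000,0.0000)
member 2 (1-2): L=8.7423, (cx,cy)=(0.1752,-0.9845)
member 3 (1-3): L=3.0706, (cx,cy)=(0.9467,-0.3221)
member 4 (2-3): L=7.7411, (cx,cy)=(0.1776,0.9841)
member 5 (2-4): L=2.9830, (cx,cy)=(1.0000,0.0000)
member 6 (3-4): L=7.7859, (cx,cy)=(0.2065,-0.9784)
member 7 (3-5): L=3.7597, (cx,cy)=(0.9785,0.2061)
member 8 (4-5): L=8.6447, (cx,cy)=(0.2396,0.9709)
member 9 (4-6): L=3.5090, (cx,cy)=(1.0000,0.0000)
member 10 (5-6): L=8.5153, (cx,cy)=(0.1689,-0.9856)
solve A·x = −loads:
  F[0-1] = -2044.7314 N (compression)
  F[0-2] = +866.7123 N (tension)
  F[1-2] = +2317.1250 N (tension)
  F[1-3] = -865.3811 N (compression)
  F[2-3] = -2088.8753 N (compression)
  F[2-4] = -225.7408 N (compression)
  F[3-4] = +1493.4156 N (tension)
  F[3-5] = -1531.6244 N (compression)
  F[4-5] = -1505.0459 N (compression)
  F[4-6] = +443.2522 N (tension)
  F[5-6] = -2624.7734 N (compression)
  Rx@0 = -453.5000 N
  Ry@0 = +2002.5439 N
  Ry@6 = +2587.0761 N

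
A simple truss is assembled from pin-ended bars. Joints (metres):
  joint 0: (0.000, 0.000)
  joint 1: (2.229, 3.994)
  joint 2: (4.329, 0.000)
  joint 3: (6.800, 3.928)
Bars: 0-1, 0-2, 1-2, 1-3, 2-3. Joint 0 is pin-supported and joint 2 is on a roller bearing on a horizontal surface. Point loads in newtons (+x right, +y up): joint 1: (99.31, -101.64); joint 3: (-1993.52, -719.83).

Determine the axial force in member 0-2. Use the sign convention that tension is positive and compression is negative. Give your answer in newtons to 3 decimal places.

-1137.634

N=4 nodes, M=5 members, R=3 reactions → 2N=8, M+R=8
member 0 (0-1): L=4.5739, (cx,cy)=(0.4873,0.8732)
member 1 (0-2): L=4.3290, (cx,cy)=(1.0000,0.0000)
member 2 (1-2): L=4.5124, (cx,cy)=(0.4654,-0.8851)
member 3 (1-3): L=4.5715, (cx,cy)=(0.9999,-0.0144)
member 4 (2-3): L=4.6406, (cx,cy)=(0.5325,0.8464)
solve A·x = −loads:
  F[0-1] = -1552.4874 N (compression)
  F[0-2] = -1137.6343 N (compression)
  F[1-2] = +1441.7007 N (tension)
  F[1-3] = -1526.9850 N (compression)
  F[2-3] = -876.4604 N (compression)
  Rx@0 = +1894.2100 N
  Ry@0 = +1355.6587 N
  Ry@2 = -534.1887 N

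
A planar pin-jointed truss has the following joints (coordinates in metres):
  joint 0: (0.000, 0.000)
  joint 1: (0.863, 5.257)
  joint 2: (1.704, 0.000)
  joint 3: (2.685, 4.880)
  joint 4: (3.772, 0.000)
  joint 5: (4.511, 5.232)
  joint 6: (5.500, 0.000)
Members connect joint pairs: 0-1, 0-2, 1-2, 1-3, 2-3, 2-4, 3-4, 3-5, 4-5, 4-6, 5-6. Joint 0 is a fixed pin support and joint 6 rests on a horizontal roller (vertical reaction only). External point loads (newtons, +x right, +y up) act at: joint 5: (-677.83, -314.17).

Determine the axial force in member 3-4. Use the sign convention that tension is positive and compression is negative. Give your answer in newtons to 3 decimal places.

N=7 nodes, M=11 members, R=3 reactions → 2N=14, M+R=14
member 0 (0-1): L=5.3274, (cx,cy)=(0.1620,0.9868)
member 1 (0-2): L=1.7040, (cx,cy)=(1.0000,0.0000)
member 2 (1-2): L=5.3238, (cx,cy)=(0.1580,-0.9874)
member 3 (1-3): L=1.8606, (cx,cy)=(0.9793,-0.2026)
member 4 (2-3): L=4.9776, (cx,cy)=(0.1971,0.9804)
member 5 (2-4): L=2.0680, (cx,cy)=(1.0000,0.0000)
member 6 (3-4): L=4.9996, (cx,cy)=(0.2174,-0.9761)
member 7 (3-5): L=1.8596, (cx,cy)=(0.9819,0.1893)
member 8 (4-5): L=5.2839, (cx,cy)=(0.1399,0.9902)
member 9 (4-6): L=1.7280, (cx,cy)=(1.0000,0.0000)
member 10 (5-6): L=5.3247, (cx,cy)=(0.1857,-0.9826)
solve A·x = −loads:
  F[0-1] = -710.6815 N (compression)
  F[0-2] = -562.7040 N (compression)
  F[1-2] = +759.4762 N (tension)
  F[1-3] = -240.0794 N (compression)
  F[2-3] = -764.9432 N (compression)
  F[2-4] = -291.9742 N (compression)
  F[3-4] = +615.8337 N (tension)
  F[3-5] = -529.3178 N (compression)
  F[4-5] = -607.0687 N (compression)
  F[4-6] = -73.1778 N (compression)
  F[5-6] = +393.9803 N (tension)
  Rx@0 = +677.8300 N
  Ry@0 = +701.2947 N
  Ry@6 = -387.1247 N

615.834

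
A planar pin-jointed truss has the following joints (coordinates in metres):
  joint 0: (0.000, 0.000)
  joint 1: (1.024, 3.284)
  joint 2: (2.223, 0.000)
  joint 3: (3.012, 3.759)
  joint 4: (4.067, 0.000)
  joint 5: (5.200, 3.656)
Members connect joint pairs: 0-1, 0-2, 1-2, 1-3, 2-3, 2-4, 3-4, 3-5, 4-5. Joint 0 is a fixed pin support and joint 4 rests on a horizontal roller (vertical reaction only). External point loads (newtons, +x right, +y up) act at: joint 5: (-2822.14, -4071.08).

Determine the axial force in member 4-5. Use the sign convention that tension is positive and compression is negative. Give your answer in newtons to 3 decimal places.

N=6 nodes, M=9 members, R=3 reactions → 2N=12, M+R=12
member 0 (0-1): L=3.4399, (cx,cy)=(0.2977,0.9547)
member 1 (0-2): L=2.2230, (cx,cy)=(1.0000,0.0000)
member 2 (1-2): L=3.4960, (cx,cy)=(0.3430,-0.9394)
member 3 (1-3): L=2.0440, (cx,cy)=(0.9726,0.2324)
member 4 (2-3): L=3.8409, (cx,cy)=(0.2054,0.9787)
member 5 (2-4): L=1.8440, (cx,cy)=(1.0000,0.0000)
member 6 (3-4): L=3.9042, (cx,cy)=(0.2702,-0.9628)
member 7 (3-5): L=2.1904, (cx,cy)=(0.9989,-0.0470)
member 8 (4-5): L=3.8275, (cx,cy)=(0.2960,0.9552)
solve A·x = −loads:
  F[0-1] = -1469.4202 N (compression)
  F[0-2] = -2384.7244 N (compression)
  F[1-2] = +1271.2220 N (tension)
  F[1-3] = -897.9786 N (compression)
  F[2-3] = -1220.1433 N (compression)
  F[2-4] = -1698.1043 N (compression)
  F[3-4] = +1532.2099 N (tension)
  F[3-5] = -1539.7711 N (compression)
  F[4-5] = -4337.8918 N (compression)
  Rx@0 = +2822.1400 N
  Ry@0 = +1402.8056 N
  Ry@4 = +2668.2744 N

-4337.892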